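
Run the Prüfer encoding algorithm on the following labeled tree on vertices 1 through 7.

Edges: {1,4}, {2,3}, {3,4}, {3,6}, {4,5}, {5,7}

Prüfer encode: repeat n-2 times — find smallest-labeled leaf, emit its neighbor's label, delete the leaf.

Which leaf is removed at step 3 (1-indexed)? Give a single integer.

Step 1: current leaves = {1,2,6,7}. Remove leaf 1 (neighbor: 4).
Step 2: current leaves = {2,6,7}. Remove leaf 2 (neighbor: 3).
Step 3: current leaves = {6,7}. Remove leaf 6 (neighbor: 3).

Answer: 6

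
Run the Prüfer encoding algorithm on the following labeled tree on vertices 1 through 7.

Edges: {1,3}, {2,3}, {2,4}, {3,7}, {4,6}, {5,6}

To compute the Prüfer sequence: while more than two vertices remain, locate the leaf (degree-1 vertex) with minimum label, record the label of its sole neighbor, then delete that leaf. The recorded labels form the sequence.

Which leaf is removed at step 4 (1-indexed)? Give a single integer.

Step 1: current leaves = {1,5,7}. Remove leaf 1 (neighbor: 3).
Step 2: current leaves = {5,7}. Remove leaf 5 (neighbor: 6).
Step 3: current leaves = {6,7}. Remove leaf 6 (neighbor: 4).
Step 4: current leaves = {4,7}. Remove leaf 4 (neighbor: 2).

Answer: 4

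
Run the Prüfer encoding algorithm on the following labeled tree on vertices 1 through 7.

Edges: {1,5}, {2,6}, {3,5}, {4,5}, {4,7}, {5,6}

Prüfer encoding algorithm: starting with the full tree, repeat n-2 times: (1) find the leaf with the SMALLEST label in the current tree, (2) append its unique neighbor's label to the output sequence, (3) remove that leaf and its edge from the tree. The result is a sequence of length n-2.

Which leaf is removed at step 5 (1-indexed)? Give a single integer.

Answer: 5

Derivation:
Step 1: current leaves = {1,2,3,7}. Remove leaf 1 (neighbor: 5).
Step 2: current leaves = {2,3,7}. Remove leaf 2 (neighbor: 6).
Step 3: current leaves = {3,6,7}. Remove leaf 3 (neighbor: 5).
Step 4: current leaves = {6,7}. Remove leaf 6 (neighbor: 5).
Step 5: current leaves = {5,7}. Remove leaf 5 (neighbor: 4).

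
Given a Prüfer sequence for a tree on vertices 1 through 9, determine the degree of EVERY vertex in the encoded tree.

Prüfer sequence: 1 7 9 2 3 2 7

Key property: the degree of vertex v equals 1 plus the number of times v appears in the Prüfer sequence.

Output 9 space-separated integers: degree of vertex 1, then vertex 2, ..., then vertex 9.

Answer: 2 3 2 1 1 1 3 1 2

Derivation:
p_1 = 1: count[1] becomes 1
p_2 = 7: count[7] becomes 1
p_3 = 9: count[9] becomes 1
p_4 = 2: count[2] becomes 1
p_5 = 3: count[3] becomes 1
p_6 = 2: count[2] becomes 2
p_7 = 7: count[7] becomes 2
Degrees (1 + count): deg[1]=1+1=2, deg[2]=1+2=3, deg[3]=1+1=2, deg[4]=1+0=1, deg[5]=1+0=1, deg[6]=1+0=1, deg[7]=1+2=3, deg[8]=1+0=1, deg[9]=1+1=2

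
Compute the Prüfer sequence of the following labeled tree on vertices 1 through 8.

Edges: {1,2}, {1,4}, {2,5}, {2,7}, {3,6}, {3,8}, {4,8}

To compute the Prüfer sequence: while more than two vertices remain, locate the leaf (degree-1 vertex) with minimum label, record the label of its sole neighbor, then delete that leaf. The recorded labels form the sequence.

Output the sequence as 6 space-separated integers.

Step 1: leaves = {5,6,7}. Remove smallest leaf 5, emit neighbor 2.
Step 2: leaves = {6,7}. Remove smallest leaf 6, emit neighbor 3.
Step 3: leaves = {3,7}. Remove smallest leaf 3, emit neighbor 8.
Step 4: leaves = {7,8}. Remove smallest leaf 7, emit neighbor 2.
Step 5: leaves = {2,8}. Remove smallest leaf 2, emit neighbor 1.
Step 6: leaves = {1,8}. Remove smallest leaf 1, emit neighbor 4.
Done: 2 vertices remain (4, 8). Sequence = [2 3 8 2 1 4]

Answer: 2 3 8 2 1 4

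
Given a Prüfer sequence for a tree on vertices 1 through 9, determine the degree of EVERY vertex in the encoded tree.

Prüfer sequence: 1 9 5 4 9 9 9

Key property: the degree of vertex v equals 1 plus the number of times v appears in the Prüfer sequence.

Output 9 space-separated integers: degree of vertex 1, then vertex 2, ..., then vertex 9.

p_1 = 1: count[1] becomes 1
p_2 = 9: count[9] becomes 1
p_3 = 5: count[5] becomes 1
p_4 = 4: count[4] becomes 1
p_5 = 9: count[9] becomes 2
p_6 = 9: count[9] becomes 3
p_7 = 9: count[9] becomes 4
Degrees (1 + count): deg[1]=1+1=2, deg[2]=1+0=1, deg[3]=1+0=1, deg[4]=1+1=2, deg[5]=1+1=2, deg[6]=1+0=1, deg[7]=1+0=1, deg[8]=1+0=1, deg[9]=1+4=5

Answer: 2 1 1 2 2 1 1 1 5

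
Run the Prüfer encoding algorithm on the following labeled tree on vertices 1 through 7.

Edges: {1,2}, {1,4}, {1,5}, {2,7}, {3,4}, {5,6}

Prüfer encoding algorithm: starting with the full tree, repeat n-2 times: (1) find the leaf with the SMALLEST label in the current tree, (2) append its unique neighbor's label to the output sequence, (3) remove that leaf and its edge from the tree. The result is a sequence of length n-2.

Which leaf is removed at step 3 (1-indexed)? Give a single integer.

Step 1: current leaves = {3,6,7}. Remove leaf 3 (neighbor: 4).
Step 2: current leaves = {4,6,7}. Remove leaf 4 (neighbor: 1).
Step 3: current leaves = {6,7}. Remove leaf 6 (neighbor: 5).

Answer: 6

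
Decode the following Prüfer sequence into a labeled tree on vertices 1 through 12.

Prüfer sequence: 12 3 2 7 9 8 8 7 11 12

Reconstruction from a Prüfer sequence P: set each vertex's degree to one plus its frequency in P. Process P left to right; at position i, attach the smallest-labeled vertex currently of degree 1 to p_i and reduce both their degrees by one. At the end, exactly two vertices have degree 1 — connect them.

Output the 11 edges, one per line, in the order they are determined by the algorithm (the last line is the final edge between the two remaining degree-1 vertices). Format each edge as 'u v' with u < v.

Answer: 1 12
3 4
2 3
2 7
5 9
6 8
8 9
7 8
7 11
10 12
11 12

Derivation:
Initial degrees: {1:1, 2:2, 3:2, 4:1, 5:1, 6:1, 7:3, 8:3, 9:2, 10:1, 11:2, 12:3}
Step 1: smallest deg-1 vertex = 1, p_1 = 12. Add edge {1,12}. Now deg[1]=0, deg[12]=2.
Step 2: smallest deg-1 vertex = 4, p_2 = 3. Add edge {3,4}. Now deg[4]=0, deg[3]=1.
Step 3: smallest deg-1 vertex = 3, p_3 = 2. Add edge {2,3}. Now deg[3]=0, deg[2]=1.
Step 4: smallest deg-1 vertex = 2, p_4 = 7. Add edge {2,7}. Now deg[2]=0, deg[7]=2.
Step 5: smallest deg-1 vertex = 5, p_5 = 9. Add edge {5,9}. Now deg[5]=0, deg[9]=1.
Step 6: smallest deg-1 vertex = 6, p_6 = 8. Add edge {6,8}. Now deg[6]=0, deg[8]=2.
Step 7: smallest deg-1 vertex = 9, p_7 = 8. Add edge {8,9}. Now deg[9]=0, deg[8]=1.
Step 8: smallest deg-1 vertex = 8, p_8 = 7. Add edge {7,8}. Now deg[8]=0, deg[7]=1.
Step 9: smallest deg-1 vertex = 7, p_9 = 11. Add edge {7,11}. Now deg[7]=0, deg[11]=1.
Step 10: smallest deg-1 vertex = 10, p_10 = 12. Add edge {10,12}. Now deg[10]=0, deg[12]=1.
Final: two remaining deg-1 vertices are 11, 12. Add edge {11,12}.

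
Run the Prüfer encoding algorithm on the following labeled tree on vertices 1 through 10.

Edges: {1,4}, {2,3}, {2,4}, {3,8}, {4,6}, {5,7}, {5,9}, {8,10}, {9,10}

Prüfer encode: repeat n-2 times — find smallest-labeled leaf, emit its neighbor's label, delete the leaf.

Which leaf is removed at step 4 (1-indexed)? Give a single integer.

Step 1: current leaves = {1,6,7}. Remove leaf 1 (neighbor: 4).
Step 2: current leaves = {6,7}. Remove leaf 6 (neighbor: 4).
Step 3: current leaves = {4,7}. Remove leaf 4 (neighbor: 2).
Step 4: current leaves = {2,7}. Remove leaf 2 (neighbor: 3).

Answer: 2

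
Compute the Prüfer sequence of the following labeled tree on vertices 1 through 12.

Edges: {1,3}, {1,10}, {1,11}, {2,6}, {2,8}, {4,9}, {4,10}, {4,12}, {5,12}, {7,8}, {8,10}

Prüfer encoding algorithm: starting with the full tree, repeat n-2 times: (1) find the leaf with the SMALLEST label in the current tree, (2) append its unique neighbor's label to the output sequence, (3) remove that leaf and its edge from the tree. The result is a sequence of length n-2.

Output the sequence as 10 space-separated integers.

Step 1: leaves = {3,5,6,7,9,11}. Remove smallest leaf 3, emit neighbor 1.
Step 2: leaves = {5,6,7,9,11}. Remove smallest leaf 5, emit neighbor 12.
Step 3: leaves = {6,7,9,11,12}. Remove smallest leaf 6, emit neighbor 2.
Step 4: leaves = {2,7,9,11,12}. Remove smallest leaf 2, emit neighbor 8.
Step 5: leaves = {7,9,11,12}. Remove smallest leaf 7, emit neighbor 8.
Step 6: leaves = {8,9,11,12}. Remove smallest leaf 8, emit neighbor 10.
Step 7: leaves = {9,11,12}. Remove smallest leaf 9, emit neighbor 4.
Step 8: leaves = {11,12}. Remove smallest leaf 11, emit neighbor 1.
Step 9: leaves = {1,12}. Remove smallest leaf 1, emit neighbor 10.
Step 10: leaves = {10,12}. Remove smallest leaf 10, emit neighbor 4.
Done: 2 vertices remain (4, 12). Sequence = [1 12 2 8 8 10 4 1 10 4]

Answer: 1 12 2 8 8 10 4 1 10 4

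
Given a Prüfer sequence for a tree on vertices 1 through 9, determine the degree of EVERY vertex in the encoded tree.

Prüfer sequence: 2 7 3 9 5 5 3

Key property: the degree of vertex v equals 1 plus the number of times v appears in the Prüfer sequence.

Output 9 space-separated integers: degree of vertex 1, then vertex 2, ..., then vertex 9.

Answer: 1 2 3 1 3 1 2 1 2

Derivation:
p_1 = 2: count[2] becomes 1
p_2 = 7: count[7] becomes 1
p_3 = 3: count[3] becomes 1
p_4 = 9: count[9] becomes 1
p_5 = 5: count[5] becomes 1
p_6 = 5: count[5] becomes 2
p_7 = 3: count[3] becomes 2
Degrees (1 + count): deg[1]=1+0=1, deg[2]=1+1=2, deg[3]=1+2=3, deg[4]=1+0=1, deg[5]=1+2=3, deg[6]=1+0=1, deg[7]=1+1=2, deg[8]=1+0=1, deg[9]=1+1=2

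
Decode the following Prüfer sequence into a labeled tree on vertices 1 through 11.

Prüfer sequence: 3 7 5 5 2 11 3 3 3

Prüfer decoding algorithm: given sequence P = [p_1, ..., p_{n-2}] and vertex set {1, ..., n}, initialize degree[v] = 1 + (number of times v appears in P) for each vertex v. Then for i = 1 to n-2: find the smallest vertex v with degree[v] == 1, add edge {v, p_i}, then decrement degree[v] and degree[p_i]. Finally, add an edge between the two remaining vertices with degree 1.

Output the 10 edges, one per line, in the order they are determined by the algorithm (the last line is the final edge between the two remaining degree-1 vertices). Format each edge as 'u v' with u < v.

Answer: 1 3
4 7
5 6
5 7
2 5
2 11
3 8
3 9
3 10
3 11

Derivation:
Initial degrees: {1:1, 2:2, 3:5, 4:1, 5:3, 6:1, 7:2, 8:1, 9:1, 10:1, 11:2}
Step 1: smallest deg-1 vertex = 1, p_1 = 3. Add edge {1,3}. Now deg[1]=0, deg[3]=4.
Step 2: smallest deg-1 vertex = 4, p_2 = 7. Add edge {4,7}. Now deg[4]=0, deg[7]=1.
Step 3: smallest deg-1 vertex = 6, p_3 = 5. Add edge {5,6}. Now deg[6]=0, deg[5]=2.
Step 4: smallest deg-1 vertex = 7, p_4 = 5. Add edge {5,7}. Now deg[7]=0, deg[5]=1.
Step 5: smallest deg-1 vertex = 5, p_5 = 2. Add edge {2,5}. Now deg[5]=0, deg[2]=1.
Step 6: smallest deg-1 vertex = 2, p_6 = 11. Add edge {2,11}. Now deg[2]=0, deg[11]=1.
Step 7: smallest deg-1 vertex = 8, p_7 = 3. Add edge {3,8}. Now deg[8]=0, deg[3]=3.
Step 8: smallest deg-1 vertex = 9, p_8 = 3. Add edge {3,9}. Now deg[9]=0, deg[3]=2.
Step 9: smallest deg-1 vertex = 10, p_9 = 3. Add edge {3,10}. Now deg[10]=0, deg[3]=1.
Final: two remaining deg-1 vertices are 3, 11. Add edge {3,11}.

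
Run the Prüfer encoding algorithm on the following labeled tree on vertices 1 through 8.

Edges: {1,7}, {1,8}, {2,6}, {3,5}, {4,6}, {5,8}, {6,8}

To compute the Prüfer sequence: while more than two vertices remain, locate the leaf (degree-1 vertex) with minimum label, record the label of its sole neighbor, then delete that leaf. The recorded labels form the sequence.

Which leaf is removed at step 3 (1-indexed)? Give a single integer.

Answer: 4

Derivation:
Step 1: current leaves = {2,3,4,7}. Remove leaf 2 (neighbor: 6).
Step 2: current leaves = {3,4,7}. Remove leaf 3 (neighbor: 5).
Step 3: current leaves = {4,5,7}. Remove leaf 4 (neighbor: 6).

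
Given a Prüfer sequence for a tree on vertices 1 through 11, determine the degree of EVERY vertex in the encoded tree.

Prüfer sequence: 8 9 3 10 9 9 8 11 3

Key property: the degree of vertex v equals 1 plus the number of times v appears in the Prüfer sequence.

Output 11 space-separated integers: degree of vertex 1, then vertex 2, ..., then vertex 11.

Answer: 1 1 3 1 1 1 1 3 4 2 2

Derivation:
p_1 = 8: count[8] becomes 1
p_2 = 9: count[9] becomes 1
p_3 = 3: count[3] becomes 1
p_4 = 10: count[10] becomes 1
p_5 = 9: count[9] becomes 2
p_6 = 9: count[9] becomes 3
p_7 = 8: count[8] becomes 2
p_8 = 11: count[11] becomes 1
p_9 = 3: count[3] becomes 2
Degrees (1 + count): deg[1]=1+0=1, deg[2]=1+0=1, deg[3]=1+2=3, deg[4]=1+0=1, deg[5]=1+0=1, deg[6]=1+0=1, deg[7]=1+0=1, deg[8]=1+2=3, deg[9]=1+3=4, deg[10]=1+1=2, deg[11]=1+1=2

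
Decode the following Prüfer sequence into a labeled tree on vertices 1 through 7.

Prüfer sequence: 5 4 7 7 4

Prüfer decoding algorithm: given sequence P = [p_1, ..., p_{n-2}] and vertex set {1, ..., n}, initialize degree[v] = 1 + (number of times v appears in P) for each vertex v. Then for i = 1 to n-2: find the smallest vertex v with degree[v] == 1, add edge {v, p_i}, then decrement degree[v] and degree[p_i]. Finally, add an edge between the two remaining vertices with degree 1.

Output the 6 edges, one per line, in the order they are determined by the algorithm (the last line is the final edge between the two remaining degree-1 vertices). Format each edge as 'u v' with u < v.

Initial degrees: {1:1, 2:1, 3:1, 4:3, 5:2, 6:1, 7:3}
Step 1: smallest deg-1 vertex = 1, p_1 = 5. Add edge {1,5}. Now deg[1]=0, deg[5]=1.
Step 2: smallest deg-1 vertex = 2, p_2 = 4. Add edge {2,4}. Now deg[2]=0, deg[4]=2.
Step 3: smallest deg-1 vertex = 3, p_3 = 7. Add edge {3,7}. Now deg[3]=0, deg[7]=2.
Step 4: smallest deg-1 vertex = 5, p_4 = 7. Add edge {5,7}. Now deg[5]=0, deg[7]=1.
Step 5: smallest deg-1 vertex = 6, p_5 = 4. Add edge {4,6}. Now deg[6]=0, deg[4]=1.
Final: two remaining deg-1 vertices are 4, 7. Add edge {4,7}.

Answer: 1 5
2 4
3 7
5 7
4 6
4 7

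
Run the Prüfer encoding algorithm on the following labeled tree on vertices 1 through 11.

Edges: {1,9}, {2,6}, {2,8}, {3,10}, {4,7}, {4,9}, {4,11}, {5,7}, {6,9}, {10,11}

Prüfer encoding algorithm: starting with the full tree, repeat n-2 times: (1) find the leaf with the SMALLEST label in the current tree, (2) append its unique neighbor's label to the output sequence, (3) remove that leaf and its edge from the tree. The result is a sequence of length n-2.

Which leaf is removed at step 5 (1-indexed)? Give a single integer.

Answer: 8

Derivation:
Step 1: current leaves = {1,3,5,8}. Remove leaf 1 (neighbor: 9).
Step 2: current leaves = {3,5,8}. Remove leaf 3 (neighbor: 10).
Step 3: current leaves = {5,8,10}. Remove leaf 5 (neighbor: 7).
Step 4: current leaves = {7,8,10}. Remove leaf 7 (neighbor: 4).
Step 5: current leaves = {8,10}. Remove leaf 8 (neighbor: 2).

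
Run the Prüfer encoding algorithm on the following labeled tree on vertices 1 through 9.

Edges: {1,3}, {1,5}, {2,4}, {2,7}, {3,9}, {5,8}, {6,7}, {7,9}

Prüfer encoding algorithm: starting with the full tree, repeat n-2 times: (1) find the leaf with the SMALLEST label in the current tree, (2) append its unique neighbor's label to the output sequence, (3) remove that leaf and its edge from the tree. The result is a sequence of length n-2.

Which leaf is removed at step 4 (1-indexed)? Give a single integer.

Answer: 7

Derivation:
Step 1: current leaves = {4,6,8}. Remove leaf 4 (neighbor: 2).
Step 2: current leaves = {2,6,8}. Remove leaf 2 (neighbor: 7).
Step 3: current leaves = {6,8}. Remove leaf 6 (neighbor: 7).
Step 4: current leaves = {7,8}. Remove leaf 7 (neighbor: 9).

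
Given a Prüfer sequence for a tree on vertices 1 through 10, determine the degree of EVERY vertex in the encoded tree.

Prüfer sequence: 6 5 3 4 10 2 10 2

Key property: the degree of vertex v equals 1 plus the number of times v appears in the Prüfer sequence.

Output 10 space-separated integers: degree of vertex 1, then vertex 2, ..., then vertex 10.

Answer: 1 3 2 2 2 2 1 1 1 3

Derivation:
p_1 = 6: count[6] becomes 1
p_2 = 5: count[5] becomes 1
p_3 = 3: count[3] becomes 1
p_4 = 4: count[4] becomes 1
p_5 = 10: count[10] becomes 1
p_6 = 2: count[2] becomes 1
p_7 = 10: count[10] becomes 2
p_8 = 2: count[2] becomes 2
Degrees (1 + count): deg[1]=1+0=1, deg[2]=1+2=3, deg[3]=1+1=2, deg[4]=1+1=2, deg[5]=1+1=2, deg[6]=1+1=2, deg[7]=1+0=1, deg[8]=1+0=1, deg[9]=1+0=1, deg[10]=1+2=3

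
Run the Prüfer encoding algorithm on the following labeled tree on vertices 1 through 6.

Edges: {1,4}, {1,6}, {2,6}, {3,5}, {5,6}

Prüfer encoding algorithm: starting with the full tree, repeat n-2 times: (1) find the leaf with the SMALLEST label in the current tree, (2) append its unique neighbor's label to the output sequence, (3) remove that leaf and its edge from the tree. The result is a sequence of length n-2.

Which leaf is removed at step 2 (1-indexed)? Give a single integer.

Step 1: current leaves = {2,3,4}. Remove leaf 2 (neighbor: 6).
Step 2: current leaves = {3,4}. Remove leaf 3 (neighbor: 5).

Answer: 3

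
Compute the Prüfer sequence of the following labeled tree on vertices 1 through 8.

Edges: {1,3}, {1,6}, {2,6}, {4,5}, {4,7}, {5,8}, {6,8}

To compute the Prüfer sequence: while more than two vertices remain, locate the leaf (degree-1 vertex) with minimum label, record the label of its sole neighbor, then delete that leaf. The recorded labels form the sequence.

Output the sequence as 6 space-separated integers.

Step 1: leaves = {2,3,7}. Remove smallest leaf 2, emit neighbor 6.
Step 2: leaves = {3,7}. Remove smallest leaf 3, emit neighbor 1.
Step 3: leaves = {1,7}. Remove smallest leaf 1, emit neighbor 6.
Step 4: leaves = {6,7}. Remove smallest leaf 6, emit neighbor 8.
Step 5: leaves = {7,8}. Remove smallest leaf 7, emit neighbor 4.
Step 6: leaves = {4,8}. Remove smallest leaf 4, emit neighbor 5.
Done: 2 vertices remain (5, 8). Sequence = [6 1 6 8 4 5]

Answer: 6 1 6 8 4 5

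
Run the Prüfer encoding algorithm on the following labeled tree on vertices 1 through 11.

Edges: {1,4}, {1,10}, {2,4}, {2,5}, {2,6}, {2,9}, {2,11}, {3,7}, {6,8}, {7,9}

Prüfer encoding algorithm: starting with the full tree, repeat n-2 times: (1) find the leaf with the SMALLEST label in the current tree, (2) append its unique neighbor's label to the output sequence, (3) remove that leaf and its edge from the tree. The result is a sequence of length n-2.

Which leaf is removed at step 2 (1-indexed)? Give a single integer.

Step 1: current leaves = {3,5,8,10,11}. Remove leaf 3 (neighbor: 7).
Step 2: current leaves = {5,7,8,10,11}. Remove leaf 5 (neighbor: 2).

Answer: 5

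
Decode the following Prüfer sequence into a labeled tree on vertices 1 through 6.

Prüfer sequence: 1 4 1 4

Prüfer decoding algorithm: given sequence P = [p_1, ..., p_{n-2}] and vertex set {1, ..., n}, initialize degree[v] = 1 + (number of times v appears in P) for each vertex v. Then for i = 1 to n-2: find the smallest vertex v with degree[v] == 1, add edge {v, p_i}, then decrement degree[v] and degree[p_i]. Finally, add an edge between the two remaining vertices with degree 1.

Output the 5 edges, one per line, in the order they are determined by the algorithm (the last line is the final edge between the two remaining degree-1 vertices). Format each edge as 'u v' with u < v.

Initial degrees: {1:3, 2:1, 3:1, 4:3, 5:1, 6:1}
Step 1: smallest deg-1 vertex = 2, p_1 = 1. Add edge {1,2}. Now deg[2]=0, deg[1]=2.
Step 2: smallest deg-1 vertex = 3, p_2 = 4. Add edge {3,4}. Now deg[3]=0, deg[4]=2.
Step 3: smallest deg-1 vertex = 5, p_3 = 1. Add edge {1,5}. Now deg[5]=0, deg[1]=1.
Step 4: smallest deg-1 vertex = 1, p_4 = 4. Add edge {1,4}. Now deg[1]=0, deg[4]=1.
Final: two remaining deg-1 vertices are 4, 6. Add edge {4,6}.

Answer: 1 2
3 4
1 5
1 4
4 6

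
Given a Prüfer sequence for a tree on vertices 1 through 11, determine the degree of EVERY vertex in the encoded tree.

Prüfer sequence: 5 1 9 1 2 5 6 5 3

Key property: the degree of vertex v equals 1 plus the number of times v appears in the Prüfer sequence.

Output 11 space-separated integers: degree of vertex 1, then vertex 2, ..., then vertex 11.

p_1 = 5: count[5] becomes 1
p_2 = 1: count[1] becomes 1
p_3 = 9: count[9] becomes 1
p_4 = 1: count[1] becomes 2
p_5 = 2: count[2] becomes 1
p_6 = 5: count[5] becomes 2
p_7 = 6: count[6] becomes 1
p_8 = 5: count[5] becomes 3
p_9 = 3: count[3] becomes 1
Degrees (1 + count): deg[1]=1+2=3, deg[2]=1+1=2, deg[3]=1+1=2, deg[4]=1+0=1, deg[5]=1+3=4, deg[6]=1+1=2, deg[7]=1+0=1, deg[8]=1+0=1, deg[9]=1+1=2, deg[10]=1+0=1, deg[11]=1+0=1

Answer: 3 2 2 1 4 2 1 1 2 1 1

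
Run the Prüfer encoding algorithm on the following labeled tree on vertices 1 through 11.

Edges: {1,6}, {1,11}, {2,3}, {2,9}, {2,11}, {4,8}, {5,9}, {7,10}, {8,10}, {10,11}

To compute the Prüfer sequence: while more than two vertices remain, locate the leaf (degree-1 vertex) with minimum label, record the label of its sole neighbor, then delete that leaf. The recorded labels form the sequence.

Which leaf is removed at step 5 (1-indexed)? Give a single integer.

Answer: 1

Derivation:
Step 1: current leaves = {3,4,5,6,7}. Remove leaf 3 (neighbor: 2).
Step 2: current leaves = {4,5,6,7}. Remove leaf 4 (neighbor: 8).
Step 3: current leaves = {5,6,7,8}. Remove leaf 5 (neighbor: 9).
Step 4: current leaves = {6,7,8,9}. Remove leaf 6 (neighbor: 1).
Step 5: current leaves = {1,7,8,9}. Remove leaf 1 (neighbor: 11).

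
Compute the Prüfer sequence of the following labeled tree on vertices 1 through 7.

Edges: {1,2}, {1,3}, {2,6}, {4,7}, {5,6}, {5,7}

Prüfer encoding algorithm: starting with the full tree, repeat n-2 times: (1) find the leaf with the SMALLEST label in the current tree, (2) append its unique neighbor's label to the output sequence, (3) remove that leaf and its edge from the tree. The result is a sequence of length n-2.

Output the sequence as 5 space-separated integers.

Answer: 1 2 6 7 5

Derivation:
Step 1: leaves = {3,4}. Remove smallest leaf 3, emit neighbor 1.
Step 2: leaves = {1,4}. Remove smallest leaf 1, emit neighbor 2.
Step 3: leaves = {2,4}. Remove smallest leaf 2, emit neighbor 6.
Step 4: leaves = {4,6}. Remove smallest leaf 4, emit neighbor 7.
Step 5: leaves = {6,7}. Remove smallest leaf 6, emit neighbor 5.
Done: 2 vertices remain (5, 7). Sequence = [1 2 6 7 5]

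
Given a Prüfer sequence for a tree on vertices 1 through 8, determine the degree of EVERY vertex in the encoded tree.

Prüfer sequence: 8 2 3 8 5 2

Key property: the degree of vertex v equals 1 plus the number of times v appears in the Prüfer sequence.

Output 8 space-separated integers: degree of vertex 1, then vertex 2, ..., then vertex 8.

p_1 = 8: count[8] becomes 1
p_2 = 2: count[2] becomes 1
p_3 = 3: count[3] becomes 1
p_4 = 8: count[8] becomes 2
p_5 = 5: count[5] becomes 1
p_6 = 2: count[2] becomes 2
Degrees (1 + count): deg[1]=1+0=1, deg[2]=1+2=3, deg[3]=1+1=2, deg[4]=1+0=1, deg[5]=1+1=2, deg[6]=1+0=1, deg[7]=1+0=1, deg[8]=1+2=3

Answer: 1 3 2 1 2 1 1 3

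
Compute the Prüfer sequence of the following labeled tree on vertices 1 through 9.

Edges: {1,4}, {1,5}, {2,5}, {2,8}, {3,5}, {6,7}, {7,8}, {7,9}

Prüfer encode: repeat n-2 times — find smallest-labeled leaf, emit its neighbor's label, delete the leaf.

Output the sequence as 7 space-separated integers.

Answer: 5 1 5 2 8 7 7

Derivation:
Step 1: leaves = {3,4,6,9}. Remove smallest leaf 3, emit neighbor 5.
Step 2: leaves = {4,6,9}. Remove smallest leaf 4, emit neighbor 1.
Step 3: leaves = {1,6,9}. Remove smallest leaf 1, emit neighbor 5.
Step 4: leaves = {5,6,9}. Remove smallest leaf 5, emit neighbor 2.
Step 5: leaves = {2,6,9}. Remove smallest leaf 2, emit neighbor 8.
Step 6: leaves = {6,8,9}. Remove smallest leaf 6, emit neighbor 7.
Step 7: leaves = {8,9}. Remove smallest leaf 8, emit neighbor 7.
Done: 2 vertices remain (7, 9). Sequence = [5 1 5 2 8 7 7]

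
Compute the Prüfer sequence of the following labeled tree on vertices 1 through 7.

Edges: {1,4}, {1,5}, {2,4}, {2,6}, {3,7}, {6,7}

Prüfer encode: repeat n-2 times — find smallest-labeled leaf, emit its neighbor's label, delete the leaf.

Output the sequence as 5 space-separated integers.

Step 1: leaves = {3,5}. Remove smallest leaf 3, emit neighbor 7.
Step 2: leaves = {5,7}. Remove smallest leaf 5, emit neighbor 1.
Step 3: leaves = {1,7}. Remove smallest leaf 1, emit neighbor 4.
Step 4: leaves = {4,7}. Remove smallest leaf 4, emit neighbor 2.
Step 5: leaves = {2,7}. Remove smallest leaf 2, emit neighbor 6.
Done: 2 vertices remain (6, 7). Sequence = [7 1 4 2 6]

Answer: 7 1 4 2 6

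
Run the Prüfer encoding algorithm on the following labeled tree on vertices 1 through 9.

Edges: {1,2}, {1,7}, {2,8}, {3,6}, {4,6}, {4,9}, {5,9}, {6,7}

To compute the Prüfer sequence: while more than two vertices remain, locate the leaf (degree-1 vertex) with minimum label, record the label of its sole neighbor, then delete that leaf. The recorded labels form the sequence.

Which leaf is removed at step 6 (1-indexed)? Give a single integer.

Step 1: current leaves = {3,5,8}. Remove leaf 3 (neighbor: 6).
Step 2: current leaves = {5,8}. Remove leaf 5 (neighbor: 9).
Step 3: current leaves = {8,9}. Remove leaf 8 (neighbor: 2).
Step 4: current leaves = {2,9}. Remove leaf 2 (neighbor: 1).
Step 5: current leaves = {1,9}. Remove leaf 1 (neighbor: 7).
Step 6: current leaves = {7,9}. Remove leaf 7 (neighbor: 6).

Answer: 7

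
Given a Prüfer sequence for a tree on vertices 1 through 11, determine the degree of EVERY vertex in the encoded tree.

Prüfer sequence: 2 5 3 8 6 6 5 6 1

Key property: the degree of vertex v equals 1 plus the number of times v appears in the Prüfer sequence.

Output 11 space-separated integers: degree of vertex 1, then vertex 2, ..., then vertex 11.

p_1 = 2: count[2] becomes 1
p_2 = 5: count[5] becomes 1
p_3 = 3: count[3] becomes 1
p_4 = 8: count[8] becomes 1
p_5 = 6: count[6] becomes 1
p_6 = 6: count[6] becomes 2
p_7 = 5: count[5] becomes 2
p_8 = 6: count[6] becomes 3
p_9 = 1: count[1] becomes 1
Degrees (1 + count): deg[1]=1+1=2, deg[2]=1+1=2, deg[3]=1+1=2, deg[4]=1+0=1, deg[5]=1+2=3, deg[6]=1+3=4, deg[7]=1+0=1, deg[8]=1+1=2, deg[9]=1+0=1, deg[10]=1+0=1, deg[11]=1+0=1

Answer: 2 2 2 1 3 4 1 2 1 1 1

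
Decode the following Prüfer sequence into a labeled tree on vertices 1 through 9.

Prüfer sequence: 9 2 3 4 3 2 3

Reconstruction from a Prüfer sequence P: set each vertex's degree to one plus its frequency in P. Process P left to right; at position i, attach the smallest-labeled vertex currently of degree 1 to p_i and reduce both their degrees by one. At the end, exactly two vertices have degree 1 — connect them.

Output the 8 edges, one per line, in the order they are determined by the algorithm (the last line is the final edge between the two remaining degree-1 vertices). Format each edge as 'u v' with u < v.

Initial degrees: {1:1, 2:3, 3:4, 4:2, 5:1, 6:1, 7:1, 8:1, 9:2}
Step 1: smallest deg-1 vertex = 1, p_1 = 9. Add edge {1,9}. Now deg[1]=0, deg[9]=1.
Step 2: smallest deg-1 vertex = 5, p_2 = 2. Add edge {2,5}. Now deg[5]=0, deg[2]=2.
Step 3: smallest deg-1 vertex = 6, p_3 = 3. Add edge {3,6}. Now deg[6]=0, deg[3]=3.
Step 4: smallest deg-1 vertex = 7, p_4 = 4. Add edge {4,7}. Now deg[7]=0, deg[4]=1.
Step 5: smallest deg-1 vertex = 4, p_5 = 3. Add edge {3,4}. Now deg[4]=0, deg[3]=2.
Step 6: smallest deg-1 vertex = 8, p_6 = 2. Add edge {2,8}. Now deg[8]=0, deg[2]=1.
Step 7: smallest deg-1 vertex = 2, p_7 = 3. Add edge {2,3}. Now deg[2]=0, deg[3]=1.
Final: two remaining deg-1 vertices are 3, 9. Add edge {3,9}.

Answer: 1 9
2 5
3 6
4 7
3 4
2 8
2 3
3 9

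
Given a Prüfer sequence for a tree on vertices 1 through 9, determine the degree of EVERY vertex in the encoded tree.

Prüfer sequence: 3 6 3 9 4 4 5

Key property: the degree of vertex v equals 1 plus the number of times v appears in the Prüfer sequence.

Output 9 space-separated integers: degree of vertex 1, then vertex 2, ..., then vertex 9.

p_1 = 3: count[3] becomes 1
p_2 = 6: count[6] becomes 1
p_3 = 3: count[3] becomes 2
p_4 = 9: count[9] becomes 1
p_5 = 4: count[4] becomes 1
p_6 = 4: count[4] becomes 2
p_7 = 5: count[5] becomes 1
Degrees (1 + count): deg[1]=1+0=1, deg[2]=1+0=1, deg[3]=1+2=3, deg[4]=1+2=3, deg[5]=1+1=2, deg[6]=1+1=2, deg[7]=1+0=1, deg[8]=1+0=1, deg[9]=1+1=2

Answer: 1 1 3 3 2 2 1 1 2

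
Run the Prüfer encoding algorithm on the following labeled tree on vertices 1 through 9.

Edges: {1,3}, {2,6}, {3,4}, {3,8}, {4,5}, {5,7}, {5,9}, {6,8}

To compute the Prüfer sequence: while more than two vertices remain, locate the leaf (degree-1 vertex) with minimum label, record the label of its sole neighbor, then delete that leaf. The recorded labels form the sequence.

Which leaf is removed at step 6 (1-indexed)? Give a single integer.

Step 1: current leaves = {1,2,7,9}. Remove leaf 1 (neighbor: 3).
Step 2: current leaves = {2,7,9}. Remove leaf 2 (neighbor: 6).
Step 3: current leaves = {6,7,9}. Remove leaf 6 (neighbor: 8).
Step 4: current leaves = {7,8,9}. Remove leaf 7 (neighbor: 5).
Step 5: current leaves = {8,9}. Remove leaf 8 (neighbor: 3).
Step 6: current leaves = {3,9}. Remove leaf 3 (neighbor: 4).

Answer: 3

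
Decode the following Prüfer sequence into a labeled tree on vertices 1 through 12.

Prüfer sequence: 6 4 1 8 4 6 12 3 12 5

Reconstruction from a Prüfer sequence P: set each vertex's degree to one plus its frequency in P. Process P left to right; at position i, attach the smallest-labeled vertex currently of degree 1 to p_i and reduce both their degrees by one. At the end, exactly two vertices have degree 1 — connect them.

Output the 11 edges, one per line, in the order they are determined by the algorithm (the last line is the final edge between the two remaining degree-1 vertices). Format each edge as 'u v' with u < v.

Answer: 2 6
4 7
1 9
1 8
4 8
4 6
6 12
3 10
3 12
5 11
5 12

Derivation:
Initial degrees: {1:2, 2:1, 3:2, 4:3, 5:2, 6:3, 7:1, 8:2, 9:1, 10:1, 11:1, 12:3}
Step 1: smallest deg-1 vertex = 2, p_1 = 6. Add edge {2,6}. Now deg[2]=0, deg[6]=2.
Step 2: smallest deg-1 vertex = 7, p_2 = 4. Add edge {4,7}. Now deg[7]=0, deg[4]=2.
Step 3: smallest deg-1 vertex = 9, p_3 = 1. Add edge {1,9}. Now deg[9]=0, deg[1]=1.
Step 4: smallest deg-1 vertex = 1, p_4 = 8. Add edge {1,8}. Now deg[1]=0, deg[8]=1.
Step 5: smallest deg-1 vertex = 8, p_5 = 4. Add edge {4,8}. Now deg[8]=0, deg[4]=1.
Step 6: smallest deg-1 vertex = 4, p_6 = 6. Add edge {4,6}. Now deg[4]=0, deg[6]=1.
Step 7: smallest deg-1 vertex = 6, p_7 = 12. Add edge {6,12}. Now deg[6]=0, deg[12]=2.
Step 8: smallest deg-1 vertex = 10, p_8 = 3. Add edge {3,10}. Now deg[10]=0, deg[3]=1.
Step 9: smallest deg-1 vertex = 3, p_9 = 12. Add edge {3,12}. Now deg[3]=0, deg[12]=1.
Step 10: smallest deg-1 vertex = 11, p_10 = 5. Add edge {5,11}. Now deg[11]=0, deg[5]=1.
Final: two remaining deg-1 vertices are 5, 12. Add edge {5,12}.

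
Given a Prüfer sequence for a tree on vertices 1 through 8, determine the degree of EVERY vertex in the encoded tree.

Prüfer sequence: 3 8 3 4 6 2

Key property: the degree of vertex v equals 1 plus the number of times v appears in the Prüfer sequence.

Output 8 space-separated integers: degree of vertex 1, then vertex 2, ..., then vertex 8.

Answer: 1 2 3 2 1 2 1 2

Derivation:
p_1 = 3: count[3] becomes 1
p_2 = 8: count[8] becomes 1
p_3 = 3: count[3] becomes 2
p_4 = 4: count[4] becomes 1
p_5 = 6: count[6] becomes 1
p_6 = 2: count[2] becomes 1
Degrees (1 + count): deg[1]=1+0=1, deg[2]=1+1=2, deg[3]=1+2=3, deg[4]=1+1=2, deg[5]=1+0=1, deg[6]=1+1=2, deg[7]=1+0=1, deg[8]=1+1=2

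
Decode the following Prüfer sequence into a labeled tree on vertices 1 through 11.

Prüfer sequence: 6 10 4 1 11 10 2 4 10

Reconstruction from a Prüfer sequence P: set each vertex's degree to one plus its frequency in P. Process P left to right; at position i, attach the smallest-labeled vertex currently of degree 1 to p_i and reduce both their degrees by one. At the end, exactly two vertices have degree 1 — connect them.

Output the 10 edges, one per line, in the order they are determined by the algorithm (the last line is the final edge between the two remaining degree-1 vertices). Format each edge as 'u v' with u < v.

Answer: 3 6
5 10
4 6
1 7
1 11
8 10
2 9
2 4
4 10
10 11

Derivation:
Initial degrees: {1:2, 2:2, 3:1, 4:3, 5:1, 6:2, 7:1, 8:1, 9:1, 10:4, 11:2}
Step 1: smallest deg-1 vertex = 3, p_1 = 6. Add edge {3,6}. Now deg[3]=0, deg[6]=1.
Step 2: smallest deg-1 vertex = 5, p_2 = 10. Add edge {5,10}. Now deg[5]=0, deg[10]=3.
Step 3: smallest deg-1 vertex = 6, p_3 = 4. Add edge {4,6}. Now deg[6]=0, deg[4]=2.
Step 4: smallest deg-1 vertex = 7, p_4 = 1. Add edge {1,7}. Now deg[7]=0, deg[1]=1.
Step 5: smallest deg-1 vertex = 1, p_5 = 11. Add edge {1,11}. Now deg[1]=0, deg[11]=1.
Step 6: smallest deg-1 vertex = 8, p_6 = 10. Add edge {8,10}. Now deg[8]=0, deg[10]=2.
Step 7: smallest deg-1 vertex = 9, p_7 = 2. Add edge {2,9}. Now deg[9]=0, deg[2]=1.
Step 8: smallest deg-1 vertex = 2, p_8 = 4. Add edge {2,4}. Now deg[2]=0, deg[4]=1.
Step 9: smallest deg-1 vertex = 4, p_9 = 10. Add edge {4,10}. Now deg[4]=0, deg[10]=1.
Final: two remaining deg-1 vertices are 10, 11. Add edge {10,11}.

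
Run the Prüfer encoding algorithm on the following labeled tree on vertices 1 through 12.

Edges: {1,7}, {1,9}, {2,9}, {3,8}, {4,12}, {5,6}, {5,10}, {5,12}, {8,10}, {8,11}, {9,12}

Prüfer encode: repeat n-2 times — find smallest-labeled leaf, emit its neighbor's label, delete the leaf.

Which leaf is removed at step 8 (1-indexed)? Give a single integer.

Step 1: current leaves = {2,3,4,6,7,11}. Remove leaf 2 (neighbor: 9).
Step 2: current leaves = {3,4,6,7,11}. Remove leaf 3 (neighbor: 8).
Step 3: current leaves = {4,6,7,11}. Remove leaf 4 (neighbor: 12).
Step 4: current leaves = {6,7,11}. Remove leaf 6 (neighbor: 5).
Step 5: current leaves = {7,11}. Remove leaf 7 (neighbor: 1).
Step 6: current leaves = {1,11}. Remove leaf 1 (neighbor: 9).
Step 7: current leaves = {9,11}. Remove leaf 9 (neighbor: 12).
Step 8: current leaves = {11,12}. Remove leaf 11 (neighbor: 8).

Answer: 11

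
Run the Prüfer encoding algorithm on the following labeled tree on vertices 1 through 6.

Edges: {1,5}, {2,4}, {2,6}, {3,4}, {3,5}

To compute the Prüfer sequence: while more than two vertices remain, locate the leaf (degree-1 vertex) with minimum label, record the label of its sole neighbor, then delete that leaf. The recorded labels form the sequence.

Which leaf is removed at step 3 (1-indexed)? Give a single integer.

Step 1: current leaves = {1,6}. Remove leaf 1 (neighbor: 5).
Step 2: current leaves = {5,6}. Remove leaf 5 (neighbor: 3).
Step 3: current leaves = {3,6}. Remove leaf 3 (neighbor: 4).

Answer: 3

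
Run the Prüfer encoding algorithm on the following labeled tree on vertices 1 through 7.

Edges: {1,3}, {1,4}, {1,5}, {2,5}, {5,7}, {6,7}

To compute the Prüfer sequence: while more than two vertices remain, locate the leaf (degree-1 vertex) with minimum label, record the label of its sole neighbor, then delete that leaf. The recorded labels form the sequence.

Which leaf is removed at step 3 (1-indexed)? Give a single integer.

Answer: 4

Derivation:
Step 1: current leaves = {2,3,4,6}. Remove leaf 2 (neighbor: 5).
Step 2: current leaves = {3,4,6}. Remove leaf 3 (neighbor: 1).
Step 3: current leaves = {4,6}. Remove leaf 4 (neighbor: 1).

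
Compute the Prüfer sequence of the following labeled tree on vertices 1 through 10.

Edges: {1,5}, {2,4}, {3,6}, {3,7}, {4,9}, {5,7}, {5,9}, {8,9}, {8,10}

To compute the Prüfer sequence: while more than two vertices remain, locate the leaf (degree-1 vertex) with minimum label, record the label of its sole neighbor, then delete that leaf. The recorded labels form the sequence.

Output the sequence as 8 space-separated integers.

Step 1: leaves = {1,2,6,10}. Remove smallest leaf 1, emit neighbor 5.
Step 2: leaves = {2,6,10}. Remove smallest leaf 2, emit neighbor 4.
Step 3: leaves = {4,6,10}. Remove smallest leaf 4, emit neighbor 9.
Step 4: leaves = {6,10}. Remove smallest leaf 6, emit neighbor 3.
Step 5: leaves = {3,10}. Remove smallest leaf 3, emit neighbor 7.
Step 6: leaves = {7,10}. Remove smallest leaf 7, emit neighbor 5.
Step 7: leaves = {5,10}. Remove smallest leaf 5, emit neighbor 9.
Step 8: leaves = {9,10}. Remove smallest leaf 9, emit neighbor 8.
Done: 2 vertices remain (8, 10). Sequence = [5 4 9 3 7 5 9 8]

Answer: 5 4 9 3 7 5 9 8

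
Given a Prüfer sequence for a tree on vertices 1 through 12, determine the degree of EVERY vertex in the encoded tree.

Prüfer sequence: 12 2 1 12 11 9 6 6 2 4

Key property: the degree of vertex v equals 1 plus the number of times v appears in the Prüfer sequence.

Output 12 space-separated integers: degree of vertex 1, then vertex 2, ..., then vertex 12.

p_1 = 12: count[12] becomes 1
p_2 = 2: count[2] becomes 1
p_3 = 1: count[1] becomes 1
p_4 = 12: count[12] becomes 2
p_5 = 11: count[11] becomes 1
p_6 = 9: count[9] becomes 1
p_7 = 6: count[6] becomes 1
p_8 = 6: count[6] becomes 2
p_9 = 2: count[2] becomes 2
p_10 = 4: count[4] becomes 1
Degrees (1 + count): deg[1]=1+1=2, deg[2]=1+2=3, deg[3]=1+0=1, deg[4]=1+1=2, deg[5]=1+0=1, deg[6]=1+2=3, deg[7]=1+0=1, deg[8]=1+0=1, deg[9]=1+1=2, deg[10]=1+0=1, deg[11]=1+1=2, deg[12]=1+2=3

Answer: 2 3 1 2 1 3 1 1 2 1 2 3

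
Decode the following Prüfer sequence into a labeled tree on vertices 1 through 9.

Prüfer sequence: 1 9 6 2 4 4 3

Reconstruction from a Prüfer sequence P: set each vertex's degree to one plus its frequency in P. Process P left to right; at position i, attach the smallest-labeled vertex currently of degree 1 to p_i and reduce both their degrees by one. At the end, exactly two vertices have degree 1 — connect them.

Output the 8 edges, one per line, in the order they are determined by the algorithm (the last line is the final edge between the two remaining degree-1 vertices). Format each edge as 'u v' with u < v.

Answer: 1 5
1 9
6 7
2 6
2 4
4 8
3 4
3 9

Derivation:
Initial degrees: {1:2, 2:2, 3:2, 4:3, 5:1, 6:2, 7:1, 8:1, 9:2}
Step 1: smallest deg-1 vertex = 5, p_1 = 1. Add edge {1,5}. Now deg[5]=0, deg[1]=1.
Step 2: smallest deg-1 vertex = 1, p_2 = 9. Add edge {1,9}. Now deg[1]=0, deg[9]=1.
Step 3: smallest deg-1 vertex = 7, p_3 = 6. Add edge {6,7}. Now deg[7]=0, deg[6]=1.
Step 4: smallest deg-1 vertex = 6, p_4 = 2. Add edge {2,6}. Now deg[6]=0, deg[2]=1.
Step 5: smallest deg-1 vertex = 2, p_5 = 4. Add edge {2,4}. Now deg[2]=0, deg[4]=2.
Step 6: smallest deg-1 vertex = 8, p_6 = 4. Add edge {4,8}. Now deg[8]=0, deg[4]=1.
Step 7: smallest deg-1 vertex = 4, p_7 = 3. Add edge {3,4}. Now deg[4]=0, deg[3]=1.
Final: two remaining deg-1 vertices are 3, 9. Add edge {3,9}.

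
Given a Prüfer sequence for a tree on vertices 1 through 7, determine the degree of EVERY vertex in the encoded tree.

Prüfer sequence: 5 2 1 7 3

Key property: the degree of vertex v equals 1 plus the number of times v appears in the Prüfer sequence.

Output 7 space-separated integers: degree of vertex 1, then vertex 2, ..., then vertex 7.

p_1 = 5: count[5] becomes 1
p_2 = 2: count[2] becomes 1
p_3 = 1: count[1] becomes 1
p_4 = 7: count[7] becomes 1
p_5 = 3: count[3] becomes 1
Degrees (1 + count): deg[1]=1+1=2, deg[2]=1+1=2, deg[3]=1+1=2, deg[4]=1+0=1, deg[5]=1+1=2, deg[6]=1+0=1, deg[7]=1+1=2

Answer: 2 2 2 1 2 1 2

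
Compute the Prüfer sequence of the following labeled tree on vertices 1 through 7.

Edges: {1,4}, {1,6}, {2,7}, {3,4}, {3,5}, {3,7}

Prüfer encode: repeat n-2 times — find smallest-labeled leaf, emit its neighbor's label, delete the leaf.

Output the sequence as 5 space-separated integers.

Step 1: leaves = {2,5,6}. Remove smallest leaf 2, emit neighbor 7.
Step 2: leaves = {5,6,7}. Remove smallest leaf 5, emit neighbor 3.
Step 3: leaves = {6,7}. Remove smallest leaf 6, emit neighbor 1.
Step 4: leaves = {1,7}. Remove smallest leaf 1, emit neighbor 4.
Step 5: leaves = {4,7}. Remove smallest leaf 4, emit neighbor 3.
Done: 2 vertices remain (3, 7). Sequence = [7 3 1 4 3]

Answer: 7 3 1 4 3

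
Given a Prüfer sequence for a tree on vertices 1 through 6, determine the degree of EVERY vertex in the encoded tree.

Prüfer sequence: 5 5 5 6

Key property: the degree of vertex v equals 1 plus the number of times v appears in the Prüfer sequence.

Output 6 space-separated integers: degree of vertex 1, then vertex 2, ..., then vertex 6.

p_1 = 5: count[5] becomes 1
p_2 = 5: count[5] becomes 2
p_3 = 5: count[5] becomes 3
p_4 = 6: count[6] becomes 1
Degrees (1 + count): deg[1]=1+0=1, deg[2]=1+0=1, deg[3]=1+0=1, deg[4]=1+0=1, deg[5]=1+3=4, deg[6]=1+1=2

Answer: 1 1 1 1 4 2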